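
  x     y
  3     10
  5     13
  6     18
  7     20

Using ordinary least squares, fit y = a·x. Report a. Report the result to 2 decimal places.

a = 2.88

The normal equations are: 119·a = 343.
(Σx·x = 119, Σx·y = 343.)
a = 343/119 = 2.88235.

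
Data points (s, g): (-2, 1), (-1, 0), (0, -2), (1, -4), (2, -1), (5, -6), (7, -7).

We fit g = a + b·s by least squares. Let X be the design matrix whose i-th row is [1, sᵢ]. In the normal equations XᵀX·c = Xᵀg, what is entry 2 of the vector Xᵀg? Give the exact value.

-87

Entry 2 ↔ basis s, so (Xᵀg)_{2} = Σᵢ (s)·gᵢ = (-2)·(1) + (-1)·(0) + (0)·(-2) + (1)·(-4) + (2)·(-1) + (5)·(-6) + (7)·(-7) = -87.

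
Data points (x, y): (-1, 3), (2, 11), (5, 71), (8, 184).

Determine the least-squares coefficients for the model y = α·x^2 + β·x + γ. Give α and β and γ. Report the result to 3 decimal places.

Compute the Gram sums: Σx^2·x^2 = 4738, Σx^2·x = 644, Σx^2 = 94, Σx·x = 94, Σx = 14, Σ1 = 4.
And Σx^2·y = 13598, Σx·y = 1846, Σy = 269.
Row-reducing yields α = 35/12, β = -19/60, γ = -11/60.

α = 2.917, β = -0.317, γ = -0.183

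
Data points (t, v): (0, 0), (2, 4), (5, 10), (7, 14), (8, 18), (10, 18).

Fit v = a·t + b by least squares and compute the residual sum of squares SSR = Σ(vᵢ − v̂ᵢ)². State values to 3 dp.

With design matrix X, XᵀX = [[242, 32]; [32, 6]] and Xᵀv = [480, 64]ᵀ.
Δ = 242·6 − 32² = 428.
a = (480·6 − 32·64)/428 = 208/107; b = (242·64 − 32·480)/428 = 32/107.
Residuals: -32/107, -20/107, -2/107, 10/107, 230/107, -186/107; SSR = 832/107.

SSR = 7.776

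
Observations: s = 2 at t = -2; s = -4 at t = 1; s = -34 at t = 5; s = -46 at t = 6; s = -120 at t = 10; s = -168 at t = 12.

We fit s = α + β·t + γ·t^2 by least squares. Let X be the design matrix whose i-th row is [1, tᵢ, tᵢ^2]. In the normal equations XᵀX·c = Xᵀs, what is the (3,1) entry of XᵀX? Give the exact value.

Row 3 ↔ basis t^2, column 1 ↔ basis 1, so (XᵀX)_{3,1} = Σᵢ t^2 = (4)·(1) + (1)·(1) + (25)·(1) + (36)·(1) + (100)·(1) + (144)·(1) = 310.

310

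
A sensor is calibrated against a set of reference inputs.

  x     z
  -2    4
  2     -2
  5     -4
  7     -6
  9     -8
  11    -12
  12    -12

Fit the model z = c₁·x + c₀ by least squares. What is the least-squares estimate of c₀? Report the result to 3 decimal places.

Sums needed: Σx·x = 428, Σx = 44, Σ1 = 7.
For Aᵀz: Σx·z = -422, Σz = -40.
So AᵀA·[c₁, c₀]ᵀ = Aᵀz: [[428, 44]; [44, 7]]·[c₁, c₀]ᵀ = [-422, -40]ᵀ.
Eliminating c₀: 7·(row 1) − 44·(row 2) gives 1060·c₁ = 7·(-422) − 44·(-40) = -1194, so c₁ = -597/530.
Then c₀ = ((-40) − 44·(-597/530))/7 = 362/265.

c₀ = 1.366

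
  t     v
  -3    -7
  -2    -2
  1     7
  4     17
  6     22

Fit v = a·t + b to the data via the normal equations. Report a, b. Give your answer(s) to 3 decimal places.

a = 3.190, b = 3.571

The normal system MᵀM·[a, b]ᵀ = Mᵀv is [[66, 6]; [6, 5]]·[a, b]ᵀ = [232, 37]ᵀ.
Determinant 66·5 − 6² = 294.
a = (232·5 − 6·37)/294 = 67/21; b = (66·37 − 6·232)/294 = 25/7.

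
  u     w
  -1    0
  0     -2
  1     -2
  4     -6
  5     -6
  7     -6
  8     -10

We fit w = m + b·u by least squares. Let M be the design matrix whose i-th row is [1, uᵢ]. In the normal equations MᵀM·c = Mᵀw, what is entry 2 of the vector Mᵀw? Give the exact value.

Entry 2 ↔ basis u, so (Mᵀw)_{2} = Σᵢ (u)·wᵢ = (-1)·(0) + (0)·(-2) + (1)·(-2) + (4)·(-6) + (5)·(-6) + (7)·(-6) + (8)·(-10) = -178.

-178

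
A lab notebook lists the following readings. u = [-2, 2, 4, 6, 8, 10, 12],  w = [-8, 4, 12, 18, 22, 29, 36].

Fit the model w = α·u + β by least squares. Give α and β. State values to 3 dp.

Forming MᵀM = [[368, 40]; [40, 7]] and Mᵀw = [1078, 113]ᵀ gives MᵀM·[α, β]ᵀ = Mᵀw.
Determinant 368·7 − 40² = 976.
α = (1078·7 − 40·113)/976 = 1513/488; β = (368·113 − 40·1078)/976 = -96/61.

α = 3.100, β = -1.574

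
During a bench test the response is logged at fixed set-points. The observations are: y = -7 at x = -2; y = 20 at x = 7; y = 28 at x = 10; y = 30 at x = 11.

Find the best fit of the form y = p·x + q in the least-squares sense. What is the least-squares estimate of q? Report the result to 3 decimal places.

Setting ∂/∂p … = 0 gives: 274·p + 26·q = 764;  26·p + 4·q = 71.
(Σx·x = 274, Σx = 26, Σ1 = 4, Σx·y = 764, Σy = 71.)
Eliminating q: 4·(row 1) − 26·(row 2) gives 420·p = 4·764 − 26·71 = 1210, so p = 121/42.
Then q = (71 − 26·(121/42))/4 = -41/42.

q = -0.976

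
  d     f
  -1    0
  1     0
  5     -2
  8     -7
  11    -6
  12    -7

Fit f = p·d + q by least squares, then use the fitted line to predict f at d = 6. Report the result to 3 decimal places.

From the data, Σd·d = 356, Σd = 36, Σ1 = 6.
For Xᵀf: Σd·f = -216, Σf = -22.
Normal equations: [[356, 36]; [36, 6]]·[p, q]ᵀ = [-216, -22]ᵀ.
det = 356·6 − 36² = 840.
p = ((-216)·6 − 36·(-22))/840 = -3/5; q = (356·(-22) − 36·(-216))/840 = -1/15.
At d = 6: f̂ = (-3/5)·(6) + (-1/15)·(1) = -11/3.

f̂ = -3.667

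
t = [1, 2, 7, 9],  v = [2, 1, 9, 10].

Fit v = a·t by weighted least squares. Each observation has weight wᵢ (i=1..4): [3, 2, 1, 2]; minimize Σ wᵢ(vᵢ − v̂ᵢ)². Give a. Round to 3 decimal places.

The normal equations are: 222·a = 253.
(Σwᵢ·t·t = 222, Σwᵢ·t·v = 253.)
Hence a = 253 / 222 ≈ 1.13964.

a = 1.140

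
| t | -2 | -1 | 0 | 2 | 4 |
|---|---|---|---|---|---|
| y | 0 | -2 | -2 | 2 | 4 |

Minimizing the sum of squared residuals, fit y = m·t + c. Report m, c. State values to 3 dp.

m = 0.897, c = -0.138

The normal system MᵀM·[m, c]ᵀ = Mᵀy is [[25, 3]; [3, 5]]·[m, c]ᵀ = [22, 2]ᵀ.
Determinant 25·5 − 3² = 116.
m = (22·5 − 3·2)/116 = 26/29; c = (25·2 − 3·22)/116 = -4/29.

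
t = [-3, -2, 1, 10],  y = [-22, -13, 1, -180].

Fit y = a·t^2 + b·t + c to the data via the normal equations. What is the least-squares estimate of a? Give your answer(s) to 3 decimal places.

a = -1.996

The normal system AᵀA·[a, b, c]ᵀ = Aᵀy is [[10098, 966, 114]; [966, 114, 6]; [114, 6, 4]]·[a, b, c]ᵀ = [-18249, -1707, -214]ᵀ.
Solving the 3×3 system (Gaussian elimination) gives a = -483/242, b = 2313/1210, c = 623/1210.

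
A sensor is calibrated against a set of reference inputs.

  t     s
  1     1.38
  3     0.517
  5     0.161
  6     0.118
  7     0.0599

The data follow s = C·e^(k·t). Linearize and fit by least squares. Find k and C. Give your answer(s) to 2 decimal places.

k = -0.52, C = 2.35

Taking logs, ln s = k·t + ln C, so regress ln s on t.
XᵀX = [[120.0000, 22.0000]; [22.0000, 5]], rhs = [-43.3168, -7.1161]ᵀ  (here Σt = 22.0000, Σ(t)² = 120.0000, Σln s = -7.1161, Σt·ln s = -43.3168).
Solving (det = 116.0000): k = -0.51749, ln C = 0.85374, so C = exp(0.85374) = 2.34841.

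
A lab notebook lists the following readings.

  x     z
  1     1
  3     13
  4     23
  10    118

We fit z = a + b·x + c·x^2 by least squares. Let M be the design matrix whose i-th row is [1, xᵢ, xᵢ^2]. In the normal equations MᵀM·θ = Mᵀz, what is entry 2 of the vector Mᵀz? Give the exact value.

1312

Entry 2 ↔ basis x, so (Mᵀz)_{2} = Σᵢ (x)·zᵢ = (1)·(1) + (3)·(13) + (4)·(23) + (10)·(118) = 1312.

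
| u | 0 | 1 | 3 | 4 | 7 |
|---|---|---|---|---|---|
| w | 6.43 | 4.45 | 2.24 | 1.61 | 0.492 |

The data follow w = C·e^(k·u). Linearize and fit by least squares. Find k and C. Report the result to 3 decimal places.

Let Y = ln w. Fitting Y = k·u + ln C by least squares:
Sums: Σu = 15.0000, Σ(u)² = 75.0000, Σln w = 3.9273, Σu·ln w = 0.8523.
Normal system: [[75.0000, 15.0000]; [15.0000, 5]]·[k, ln C]ᵀ = [0.8523, 3.9273]ᵀ.
Solving (det = 150.0000): k = -0.36432, ln C = 1.87842, so C = exp(1.87842) = 6.54318.

k = -0.364, C = 6.543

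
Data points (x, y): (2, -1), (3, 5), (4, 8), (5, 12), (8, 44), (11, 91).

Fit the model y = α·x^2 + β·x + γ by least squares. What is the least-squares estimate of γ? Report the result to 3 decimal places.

Entries of MᵀM: Σx^2·x^2 = 19715, Σx^2·x = 2067, Σx^2 = 239, Σx·x = 239, Σx = 33, Σ1 = 6.
And Σx^2·y = 14296, Σx·y = 1458, Σy = 159.
MᵀM·[α, β, γ]ᵀ = Mᵀy becomes [[19715, 2067, 239]; [2067, 239, 33]; [239, 33, 6]]·[α, β, γ]ᵀ = [14296, 1458, 159]ᵀ.
Row-reducing yields α = 1407/1496, β = -16161/7480, γ = 3439/3740.

γ = 0.920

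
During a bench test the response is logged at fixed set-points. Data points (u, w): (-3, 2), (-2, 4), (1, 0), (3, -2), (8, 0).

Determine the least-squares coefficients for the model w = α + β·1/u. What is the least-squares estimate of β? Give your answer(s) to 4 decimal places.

From the data, Σ1 = 5, Σ1/u = 5/8, Σ1/u·1/u = 857/576.
Moment sums: Σw = 4, Σ1/u·w = -10/3.
So AᵀA·[α, β]ᵀ = Aᵀw: [[5, 5/8]; [5/8, 857/576]]·[α, β]ᵀ = [4, -10/3]ᵀ.
Δ = 5·(857/576) − (5/8)² = 1015/144.
α = (4·(857/576) − (5/8)·(-10/3))/(1015/144) = 1157/1015; β = (5·(-10/3) − (5/8)·4)/(1015/144) = -552/203.

β = -2.7192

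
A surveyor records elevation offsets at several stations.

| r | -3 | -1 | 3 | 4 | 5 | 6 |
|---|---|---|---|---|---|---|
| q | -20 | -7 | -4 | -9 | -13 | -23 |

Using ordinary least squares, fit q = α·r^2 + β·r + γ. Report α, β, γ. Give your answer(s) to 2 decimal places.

α = -0.97, β = 2.67, γ = -3.29

From the data, Σr^2·r^2 = 2340, Σr^2·r = 404, Σr^2 = 96, Σr·r = 96, Σr = 14, Σ1 = 6.
Moment sums: Σr^2·q = -1520, Σr·q = -184, Σq = -76.
Row-reducing yields α = -1354/1389, β = 1234/463, γ = -4568/1389.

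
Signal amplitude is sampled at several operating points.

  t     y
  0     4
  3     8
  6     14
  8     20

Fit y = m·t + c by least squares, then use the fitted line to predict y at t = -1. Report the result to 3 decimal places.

The normal system AᵀA·[m, c]ᵀ = Aᵀy is [[109, 17]; [17, 4]]·[m, c]ᵀ = [268, 46]ᵀ.
Δ = 109·4 − 17² = 147.
m = (268·4 − 17·46)/147 = 290/147; c = (109·46 − 17·268)/147 = 458/147.
At t = -1: ŷ = (290/147)·(-1) + (458/147)·(1) = 8/7.

ŷ = 1.143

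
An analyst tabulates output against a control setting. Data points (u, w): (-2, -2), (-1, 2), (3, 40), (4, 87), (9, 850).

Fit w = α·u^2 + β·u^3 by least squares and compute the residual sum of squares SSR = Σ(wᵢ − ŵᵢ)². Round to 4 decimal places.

Normal-equation sums: Σu^2·u^2 = 6915, Σu^2·u^3 = 60283, Σu^3·u^3 = 536331.
And Σu^2·w = 70596, Σu^3·w = 626312.
Normal equations: [[6915, 60283]; [60283, 536331]]·[α, β]ᵀ = [70596, 626312]ᵀ.
det = 6915·536331 − 60283² = 74688776.
α = (70596·536331 − 60283·626312)/74688776 = 26714245/18672194; β = (6915·626312 − 60283·70596)/74688776 = 18802203/18672194.
Residuals: 3108128/9336097, 14716173/9336097, -599963/9336097, -3144017/9336097, 352534/9336097; SSR = 25341991/9336097.

SSR = 2.7144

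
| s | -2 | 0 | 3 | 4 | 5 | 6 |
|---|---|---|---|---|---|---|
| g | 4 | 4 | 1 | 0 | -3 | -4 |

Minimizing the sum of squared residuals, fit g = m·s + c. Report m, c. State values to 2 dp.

m = -1.04, c = 3.11

Compute the Gram sums: Σs·s = 90, Σs = 16, Σ1 = 6.
Moment sums: Σs·g = -44, Σg = 2.
So AᵀA·[m, c]ᵀ = Aᵀg: [[90, 16]; [16, 6]]·[m, c]ᵀ = [-44, 2]ᵀ.
Eliminating c: 6·(row 1) − 16·(row 2) gives 284·m = 6·(-44) − 16·2 = -296, so m = -74/71.
Then c = (2 − 16·(-74/71))/6 = 221/71.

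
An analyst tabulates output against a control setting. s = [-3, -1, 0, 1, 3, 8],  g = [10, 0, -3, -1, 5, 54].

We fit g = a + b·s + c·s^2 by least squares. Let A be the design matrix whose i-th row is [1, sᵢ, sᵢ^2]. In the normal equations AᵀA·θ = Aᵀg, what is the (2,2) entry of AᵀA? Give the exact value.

Row 2 ↔ basis s, column 2 ↔ basis s, so (AᵀA)_{2,2} = Σᵢ (s)·(s) = (-3)·(-3) + (-1)·(-1) + (0)·(0) + (1)·(1) + (3)·(3) + (8)·(8) = 84.

84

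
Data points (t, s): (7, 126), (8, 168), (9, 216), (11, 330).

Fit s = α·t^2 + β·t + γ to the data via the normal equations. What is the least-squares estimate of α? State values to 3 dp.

Entries of AᵀA: Σt^2·t^2 = 27699, Σt^2·t = 2915, Σt^2 = 315, Σt·t = 315, Σt = 35, Σ1 = 4.
And Σt^2·s = 74352, Σt·s = 7800, Σs = 840.
So AᵀA·[α, β, γ]ᵀ = Aᵀs: [[27699, 2915, 315]; [2915, 315, 35]; [315, 35, 4]]·[α, β, γ]ᵀ = [74352, 7800, 840]ᵀ.
Solving the 3×3 system (Gaussian elimination) gives α = 3, β = -3, γ = 0.

α = 3.000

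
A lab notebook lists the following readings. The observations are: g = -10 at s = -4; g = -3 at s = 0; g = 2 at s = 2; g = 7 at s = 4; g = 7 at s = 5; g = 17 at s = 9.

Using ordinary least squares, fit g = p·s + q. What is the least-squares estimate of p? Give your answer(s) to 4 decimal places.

Entries of AᵀA: Σs·s = 142, Σs = 16, Σ1 = 6.
And Σs·g = 260, Σg = 20.
Normal equations: [[142, 16]; [16, 6]]·[p, q]ᵀ = [260, 20]ᵀ.
Eliminating q: 6·(row 1) − 16·(row 2) gives 596·p = 6·260 − 16·20 = 1240, so p = 310/149.
Then q = (20 − 16·(310/149))/6 = -330/149.

p = 2.0805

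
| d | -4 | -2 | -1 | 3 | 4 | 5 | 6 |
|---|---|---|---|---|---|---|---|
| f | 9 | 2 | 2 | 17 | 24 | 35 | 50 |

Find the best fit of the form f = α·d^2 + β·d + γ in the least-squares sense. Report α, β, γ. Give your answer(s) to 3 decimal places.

α = 0.965, β = 1.978, γ = 2.004

Normal-equation sums: Σd^2·d^2 = 2531, Σd^2·d = 359, Σd^2 = 107, Σd·d = 107, Σd = 11, Σ1 = 7.
Right-hand side: Σd^2·f = 3366, Σd·f = 580, Σf = 139.
Inverting the 3×3 Gram matrix, [α, β, γ]ᵀ = [74117/76836, 151993/76836, 25661/12806]ᵀ.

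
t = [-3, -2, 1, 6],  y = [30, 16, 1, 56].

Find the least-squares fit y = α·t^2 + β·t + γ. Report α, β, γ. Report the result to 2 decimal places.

Entries of XᵀX: Σt^2·t^2 = 1394, Σt^2·t = 182, Σt^2 = 50, Σt·t = 50, Σt = 2, Σ1 = 4.
For Xᵀy: Σt^2·y = 2351, Σt·y = 215, Σy = 103.
XᵀX·[α, β, γ]ᵀ = Xᵀy becomes [[1394, 182, 50]; [182, 50, 2]; [50, 2, 4]]·[α, β, γ]ᵀ = [2351, 215, 103]ᵀ.
Solving the 3×3 system (Gaussian elimination) gives α = 1469/724, β = -2291/724, γ = 713/362.

α = 2.03, β = -3.16, γ = 1.97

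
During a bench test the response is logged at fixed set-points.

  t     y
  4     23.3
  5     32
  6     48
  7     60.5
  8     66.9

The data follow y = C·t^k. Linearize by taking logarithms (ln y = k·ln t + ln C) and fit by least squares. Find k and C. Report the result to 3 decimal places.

With ln yᵢ as the transformed response and ln tᵢ as the regressor:
AᵀA = [[15.8331, 8.8128]; [8.8128, 5]], rhs = [33.6025, 18.7912]ᵀ  (here Σln t = 8.8128, Σ(ln t)² = 15.8331, Σln y = 18.7912, Σln t·ln y = 33.6025).
Slope k = (n·Σln t·ln y − Σln t·Σln y)/(n·Σ(ln t)² − (Σln t)²) = (5·33.6025 − 8.8128·18.7912)/1.4995 = 1.60609; ln C = (Σln y − k·Σln t)/n = 0.92741, so C = exp(0.92741) = 2.52795.

k = 1.606, C = 2.528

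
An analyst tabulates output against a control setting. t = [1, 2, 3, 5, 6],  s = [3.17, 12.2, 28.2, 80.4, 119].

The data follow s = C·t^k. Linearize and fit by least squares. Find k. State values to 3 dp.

k = 2.025

Taking logs, ln s = k·ln t + ln C, so regress ln s on ln t.
XᵀX = [[7.4881, 5.1930]; [5.1930, 5]], rhs = [21.0262, 16.1606]ᵀ  (here Σln t = 5.1930, Σ(ln t)² = 7.4881, Σln s = 16.1606, Σln t·ln s = 21.0262).
Slope k = (n·Σln t·ln s − Σln t·Σln s)/(n·Σ(ln t)² − (Σln t)²) = (5·21.0262 − 5.1930·16.1606)/10.4737 = 2.02501; ln C = (Σln s − k·Σln t)/n = 1.12897.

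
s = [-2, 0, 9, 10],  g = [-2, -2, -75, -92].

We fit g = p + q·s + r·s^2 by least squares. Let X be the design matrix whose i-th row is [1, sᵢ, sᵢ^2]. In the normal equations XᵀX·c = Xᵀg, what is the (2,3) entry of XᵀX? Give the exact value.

Row 2 ↔ basis s, column 3 ↔ basis s^2, so (XᵀX)_{2,3} = Σᵢ (s)·(s^2) = (-2)·(4) + (0)·(0) + (9)·(81) + (10)·(100) = 1721.

1721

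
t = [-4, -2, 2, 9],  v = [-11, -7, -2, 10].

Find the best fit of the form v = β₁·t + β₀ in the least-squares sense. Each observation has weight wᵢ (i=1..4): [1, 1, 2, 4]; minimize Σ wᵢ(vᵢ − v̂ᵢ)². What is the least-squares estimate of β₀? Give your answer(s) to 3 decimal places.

β₀ = -4.581

Forming AᵀWA = [[352, 34]; [34, 8]] and AᵀWv = [410, 18]ᵀ gives AᵀWA·[β₁, β₀]ᵀ = AᵀWv.
Eliminating β₀: 8·(row 1) − 34·(row 2) gives 1660·β₁ = 8·410 − 34·18 = 2668, so β₁ = 667/415.
Then β₀ = (18 − 34·(667/415))/8 = -1901/415.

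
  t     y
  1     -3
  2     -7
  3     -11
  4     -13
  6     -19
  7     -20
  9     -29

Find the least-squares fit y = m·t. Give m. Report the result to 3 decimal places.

m = -3.148

Compute the Gram sums: Σt·t = 196.
Moment sums: Σt·y = -617.
AᵀA·[m]ᵀ = Aᵀy becomes [[196]]·[m]ᵀ = [-617]ᵀ.
m = (-617)/196 = -3.14796.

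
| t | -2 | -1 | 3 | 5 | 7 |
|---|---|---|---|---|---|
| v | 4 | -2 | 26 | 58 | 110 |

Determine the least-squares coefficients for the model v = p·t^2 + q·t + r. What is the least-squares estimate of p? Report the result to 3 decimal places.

XᵀX·[p, q, r]ᵀ = Xᵀv reads: 3124·p + 486·q + 88·r = 7088;  486·p + 88·q + 12·r = 1132;  88·p + 12·q + 5·r = 196.
Row-reducing yields p = 41982/22171, q = 52900/22171, r = 3260/22171.

p = 1.894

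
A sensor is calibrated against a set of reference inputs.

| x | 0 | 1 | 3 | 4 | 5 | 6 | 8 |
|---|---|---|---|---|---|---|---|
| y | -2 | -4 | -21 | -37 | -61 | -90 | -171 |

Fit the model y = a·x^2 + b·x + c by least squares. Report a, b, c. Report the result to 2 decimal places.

a = -3.08, b = 3.80, c = -3.34

MᵀM·[a, b, c]ᵀ = Mᵀy reads: 6355·a + 945·b + 151·c = -16494;  945·a + 151·b + 27·c = -2428;  151·a + 27·b + 7·c = -386.
(Σx^2·x^2 = 6355, Σx^2·x = 945, Σx^2 = 151, Σx·x = 151, Σx = 27, Σ1 = 7, Σx^2·y = -16494, Σx·y = -2428, Σy = -386.)
Solving the 3×3 system (Gaussian elimination) gives a = -1507/489, b = 620/163, c = -1631/489.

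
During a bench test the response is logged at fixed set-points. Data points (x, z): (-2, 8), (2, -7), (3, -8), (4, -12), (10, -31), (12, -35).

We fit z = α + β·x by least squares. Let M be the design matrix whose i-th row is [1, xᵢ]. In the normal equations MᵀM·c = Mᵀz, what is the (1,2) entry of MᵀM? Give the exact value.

Row 1 ↔ basis 1, column 2 ↔ basis x, so (MᵀM)_{1,2} = Σᵢ x = (1)·(-2) + (1)·(2) + (1)·(3) + (1)·(4) + (1)·(10) + (1)·(12) = 29.

29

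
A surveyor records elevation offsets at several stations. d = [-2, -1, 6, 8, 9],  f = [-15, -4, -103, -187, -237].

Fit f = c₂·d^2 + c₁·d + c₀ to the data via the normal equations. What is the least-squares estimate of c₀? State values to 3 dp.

The normal equations are: 11970·c₂ + 1448·c₁ + 186·c₀ = -34937;  1448·c₂ + 186·c₁ + 20·c₀ = -4213;  186·c₂ + 20·c₁ + 5·c₀ = -546.
Inverting the 3×3 Gram matrix, [c₂, c₁, c₀]ᵀ = [-304797/99422, 121225/99422, -1667/49711]ᵀ.

c₀ = -0.034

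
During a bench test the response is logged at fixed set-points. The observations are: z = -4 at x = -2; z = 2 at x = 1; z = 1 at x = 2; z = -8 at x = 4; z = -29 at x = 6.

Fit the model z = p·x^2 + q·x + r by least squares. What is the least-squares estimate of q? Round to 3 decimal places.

q = 1.346

Sums needed: Σx^2·x^2 = 1585, Σx^2·x = 281, Σx^2 = 61, Σx·x = 61, Σx = 11, Σ1 = 5.
And Σx^2·z = -1182, Σx·z = -194, Σz = -38.
Inverting the 3×3 Gram matrix, [p, q, r]ᵀ = [-12788/11739, 15796/11739, 1526/559]ᵀ.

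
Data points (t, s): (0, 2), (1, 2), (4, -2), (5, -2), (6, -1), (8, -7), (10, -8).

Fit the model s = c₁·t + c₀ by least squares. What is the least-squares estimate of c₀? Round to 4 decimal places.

Sums needed: Σt·t = 242, Σt = 34, Σ1 = 7.
And Σt·s = -158, Σs = -16.
So MᵀM·[c₁, c₀]ᵀ = Mᵀs: [[242, 34]; [34, 7]]·[c₁, c₀]ᵀ = [-158, -16]ᵀ.
det = 242·7 − 34² = 538.
c₁ = ((-158)·7 − 34·(-16))/538 = -281/269; c₀ = (242·(-16) − 34·(-158))/538 = 750/269.

c₀ = 2.7881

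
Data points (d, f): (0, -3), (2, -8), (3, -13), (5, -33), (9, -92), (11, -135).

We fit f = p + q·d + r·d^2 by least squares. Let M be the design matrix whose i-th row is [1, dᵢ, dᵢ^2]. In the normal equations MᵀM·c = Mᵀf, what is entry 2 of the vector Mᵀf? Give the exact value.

Entry 2 ↔ basis d, so (Mᵀf)_{2} = Σᵢ (d)·fᵢ = (0)·(-3) + (2)·(-8) + (3)·(-13) + (5)·(-33) + (9)·(-92) + (11)·(-135) = -2533.

-2533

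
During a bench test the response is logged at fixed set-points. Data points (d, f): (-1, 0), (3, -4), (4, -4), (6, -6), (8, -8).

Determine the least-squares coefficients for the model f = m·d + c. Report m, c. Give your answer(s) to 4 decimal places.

The normal system MᵀM·[m, c]ᵀ = Mᵀf is [[126, 20]; [20, 5]]·[m, c]ᵀ = [-128, -22]ᵀ.
Eliminating c: 5·(row 1) − 20·(row 2) gives 230·m = 5·(-128) − 20·(-22) = -200, so m = -20/23.
Then c = ((-22) − 20·(-20/23))/5 = -106/115.

m = -0.8696, c = -0.9217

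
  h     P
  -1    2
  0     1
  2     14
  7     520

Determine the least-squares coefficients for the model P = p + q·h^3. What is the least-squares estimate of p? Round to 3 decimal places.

p = 2.147

Compute the Gram sums: Σ1 = 4, Σh^3 = 350, Σh^3·h^3 = 117714.
And ΣP = 537, Σh^3·P = 178470.
XᵀX·[p, q]ᵀ = XᵀP becomes [[4, 350]; [350, 117714]]·[p, q]ᵀ = [537, 178470]ᵀ.
Determinant 4·117714 − 350² = 348356.
p = (537·117714 − 350·178470)/348356 = 373959/174178; q = (4·178470 − 350·537)/348356 = 262965/174178.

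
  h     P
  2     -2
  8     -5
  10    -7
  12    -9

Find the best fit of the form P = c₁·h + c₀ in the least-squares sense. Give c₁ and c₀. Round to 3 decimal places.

The normal system XᵀX·[c₁, c₀]ᵀ = XᵀP is [[312, 32]; [32, 4]]·[c₁, c₀]ᵀ = [-222, -23]ᵀ.
Eliminating c₀: 4·(row 1) − 32·(row 2) gives 224·c₁ = 4·(-222) − 32·(-23) = -152, so c₁ = -19/28.
Then c₀ = ((-23) − 32·(-19/28))/4 = -9/28.

c₁ = -0.679, c₀ = -0.321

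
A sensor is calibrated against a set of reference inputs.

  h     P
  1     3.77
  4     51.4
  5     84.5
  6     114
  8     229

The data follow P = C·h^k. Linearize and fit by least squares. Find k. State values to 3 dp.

With ln Pᵢ as the transformed response and ln hᵢ as the regressor:
XᵀX = [[12.0466, 6.8669]; [6.8669, 5]], rhs = [32.3874, 19.8734]ᵀ  (here Σln h = 6.8669, Σ(ln h)² = 12.0466, Σln P = 19.8734, Σln h·ln P = 32.3874).
Slope k = (n·Σln h·ln P − Σln h·Σln P)/(n·Σ(ln h)² − (Σln h)²) = (5·32.3874 − 6.8669·19.8734)/13.0781 = 1.94736; ln C = (Σln P − k·Σln h)/n = 1.30020.

k = 1.947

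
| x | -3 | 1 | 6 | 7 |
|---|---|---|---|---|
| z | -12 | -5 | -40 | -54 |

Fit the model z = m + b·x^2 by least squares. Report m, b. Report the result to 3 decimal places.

m = -3.376, b = -1.026

Setting ∂/∂m … = 0 gives: 4·m + 95·b = -111;  95·m + 3779·b = -4199.
Determinant 4·3779 − 95² = 6091.
m = ((-111)·3779 − 95·(-4199))/6091 = -20564/6091; b = (4·(-4199) − 95·(-111))/6091 = -6251/6091.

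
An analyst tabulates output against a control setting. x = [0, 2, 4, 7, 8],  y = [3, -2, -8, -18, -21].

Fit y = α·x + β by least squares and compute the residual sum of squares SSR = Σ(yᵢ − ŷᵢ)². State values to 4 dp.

The normal equations are: 133·α + 21·β = -330;  21·α + 5·β = -46.
Determinant 133·5 − 21² = 224.
α = ((-330)·5 − 21·(-46))/224 = -171/56; β = (133·(-46) − 21·(-330))/224 = 29/8.
Residuals: -5/8, 27/56, 33/56, -1/4, -11/56; SSR = 15/14.

SSR = 1.0714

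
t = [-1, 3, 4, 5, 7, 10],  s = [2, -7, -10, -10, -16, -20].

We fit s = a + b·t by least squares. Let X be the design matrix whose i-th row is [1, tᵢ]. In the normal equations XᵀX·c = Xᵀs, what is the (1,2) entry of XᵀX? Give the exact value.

28

Row 1 ↔ basis 1, column 2 ↔ basis t, so (XᵀX)_{1,2} = Σᵢ t = (1)·(-1) + (1)·(3) + (1)·(4) + (1)·(5) + (1)·(7) + (1)·(10) = 28.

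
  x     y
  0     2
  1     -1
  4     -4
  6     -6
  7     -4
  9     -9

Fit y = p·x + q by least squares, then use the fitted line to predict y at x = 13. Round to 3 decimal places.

ŷ = -12.374

Setting ∂/∂p … = 0 gives: 183·p + 27·q = -162;  27·p + 6·q = -22.
Δ = 183·6 − 27² = 369.
p = ((-162)·6 − 27·(-22))/369 = -42/41; q = (183·(-22) − 27·(-162))/369 = 116/123.
At x = 13: ŷ = (-42/41)·(13) + (116/123)·(1) = -1522/123.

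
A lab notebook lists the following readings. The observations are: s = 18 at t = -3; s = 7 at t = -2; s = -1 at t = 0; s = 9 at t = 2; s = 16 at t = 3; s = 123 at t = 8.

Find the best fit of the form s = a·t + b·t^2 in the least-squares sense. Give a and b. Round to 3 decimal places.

a = -0.057, b = 1.928

Setting ∂/∂a … = 0 gives: 90·a + 512·b = 982;  512·a + 4290·b = 8242.
Eliminating b: 4290·(row 1) − 512·(row 2) gives 123956·a = 4290·982 − 512·8242 = -7124, so a = -1781/30989.
Then b = (8242 − 512·(-1781/30989))/4290 = 59749/30989.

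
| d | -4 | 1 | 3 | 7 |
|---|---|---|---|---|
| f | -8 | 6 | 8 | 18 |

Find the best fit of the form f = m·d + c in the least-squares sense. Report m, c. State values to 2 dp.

The normal equations are: 75·m + 7·c = 188;  7·m + 4·c = 24.
(Σd·d = 75, Σd = 7, Σ1 = 4, Σd·f = 188, Σf = 24.)
Eliminating c: 4·(row 1) − 7·(row 2) gives 251·m = 4·188 − 7·24 = 584, so m = 584/251.
Then c = (24 − 7·(584/251))/4 = 484/251.

m = 2.33, c = 1.93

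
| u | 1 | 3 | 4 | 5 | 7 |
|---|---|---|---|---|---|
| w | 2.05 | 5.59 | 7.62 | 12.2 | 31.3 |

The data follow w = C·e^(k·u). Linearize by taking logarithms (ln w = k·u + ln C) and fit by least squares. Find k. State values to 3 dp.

k = 0.448

With ln wᵢ as the transformed response and uᵢ as the regressor:
AᵀA = [[100.0000, 20.0000]; [20.0000, 5]], rhs = [50.6164, 10.4146]ᵀ  (here Σu = 20.0000, Σ(u)² = 100.0000, Σln w = 10.4146, Σu·ln w = 50.6164).
Solving (det = 100.0000): k = 0.44789, ln C = 0.29137.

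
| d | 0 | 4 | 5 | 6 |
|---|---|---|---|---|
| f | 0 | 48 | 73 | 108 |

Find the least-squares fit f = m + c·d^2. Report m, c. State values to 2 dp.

Sums needed: Σ1 = 4, Σd^2 = 77, Σd^2·d^2 = 2177.
For Aᵀf: Σf = 229, Σd^2·f = 6481.
AᵀA·[m, c]ᵀ = Aᵀf becomes [[4, 77]; [77, 2177]]·[m, c]ᵀ = [229, 6481]ᵀ.
det = 4·2177 − 77² = 2779.
m = (229·2177 − 77·6481)/2779 = -72/397; c = (4·6481 − 77·229)/2779 = 8291/2779.

m = -0.18, c = 2.98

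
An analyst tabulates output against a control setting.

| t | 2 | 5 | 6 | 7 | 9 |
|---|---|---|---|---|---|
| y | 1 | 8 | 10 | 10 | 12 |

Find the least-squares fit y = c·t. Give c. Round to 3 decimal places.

Entries of XᵀX: Σt·t = 195.
And Σt·y = 280.
Normal equations: [[195]]·[c]ᵀ = [280]ᵀ.
c = 280/195 = 1.4359.

c = 1.436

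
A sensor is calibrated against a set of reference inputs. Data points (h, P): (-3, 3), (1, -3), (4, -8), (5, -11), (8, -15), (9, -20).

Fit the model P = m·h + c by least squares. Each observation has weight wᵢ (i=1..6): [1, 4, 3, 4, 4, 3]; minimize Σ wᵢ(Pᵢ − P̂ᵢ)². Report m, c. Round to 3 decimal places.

m = -1.879, c = -1.270

Forming MᵀWM = [[660, 92]; [92, 19]] and MᵀWP = [-1357, -197]ᵀ gives MᵀWM·[m, c]ᵀ = MᵀWP.
det = 660·19 − 92² = 4076.
m = ((-1357)·19 − 92·(-197))/4076 = -7659/4076; c = (660·(-197) − 92·(-1357))/4076 = -1294/1019.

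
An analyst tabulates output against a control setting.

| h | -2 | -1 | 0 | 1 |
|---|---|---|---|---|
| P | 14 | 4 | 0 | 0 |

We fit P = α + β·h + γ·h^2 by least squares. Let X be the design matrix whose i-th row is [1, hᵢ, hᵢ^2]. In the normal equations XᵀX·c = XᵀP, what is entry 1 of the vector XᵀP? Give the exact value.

18

Entry 1 ↔ basis 1, so (XᵀP)_{1} = Σᵢ Pᵢ = (1)·(14) + (1)·(4) + (1)·(0) + (1)·(0) = 18.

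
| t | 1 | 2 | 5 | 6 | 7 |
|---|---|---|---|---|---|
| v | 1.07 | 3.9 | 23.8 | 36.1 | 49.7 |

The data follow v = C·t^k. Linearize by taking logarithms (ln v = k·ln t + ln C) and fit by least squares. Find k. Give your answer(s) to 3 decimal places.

Let Y = ln v. Fitting Y = k·ln t + ln C by least squares:
XᵀX = [[10.0677, 6.0403]; [6.0403, 5]], rhs = [20.0713, 12.0906]ᵀ  (here Σln t = 6.0403, Σ(ln t)² = 10.0677, Σln v = 12.0906, Σln t·ln v = 20.0713).
Solving (det = 13.8539): k = 1.97244, ln C = 0.03531.

k = 1.972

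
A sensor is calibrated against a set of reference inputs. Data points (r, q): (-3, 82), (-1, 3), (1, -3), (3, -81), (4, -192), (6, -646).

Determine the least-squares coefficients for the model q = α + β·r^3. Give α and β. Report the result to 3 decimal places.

α = 0.184, β = -2.993

Entries of MᵀM: Σ1 = 6, Σr^3 = 280, Σr^3·r^3 = 52212.
Right-hand side: Σq = -837, Σr^3·q = -156231.
Δ = 6·52212 − 280² = 234872.
α = ((-837)·52212 − 280·(-156231))/234872 = 10809/58718; β = (6·(-156231) − 280·(-837))/234872 = -351513/117436.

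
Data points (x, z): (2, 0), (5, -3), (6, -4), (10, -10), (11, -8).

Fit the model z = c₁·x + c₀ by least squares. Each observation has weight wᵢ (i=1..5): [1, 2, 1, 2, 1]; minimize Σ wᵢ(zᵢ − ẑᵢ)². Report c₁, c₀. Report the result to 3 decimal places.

c₁ = -1.118, c₀ = 2.395

From the data, Σwᵢ·x·x = 411, Σwᵢ·x = 49, Σwᵢ·1 = 7.
Moment sums: Σwᵢ·x·z = -342, Σwᵢ·z = -38.
AᵀWA·[c₁, c₀]ᵀ = AᵀWz becomes [[411, 49]; [49, 7]]·[c₁, c₀]ᵀ = [-342, -38]ᵀ.
Eliminating c₀: 7·(row 1) − 49·(row 2) gives 476·c₁ = 7·(-342) − 49·(-38) = -532, so c₁ = -19/17.
Then c₀ = ((-38) − 49·(-19/17))/7 = 285/119.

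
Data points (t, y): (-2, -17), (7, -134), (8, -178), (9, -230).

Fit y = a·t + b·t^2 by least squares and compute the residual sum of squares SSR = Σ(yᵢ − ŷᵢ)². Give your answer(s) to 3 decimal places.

SSR = 2.052

From the data, Σt·t = 198, Σt·t^2 = 1576, Σt^2·t^2 = 13074.
And Σt·y = -4398, Σt^2·y = -36656.
Normal equations: [[198, 1576]; [1576, 13074]]·[a, b]ᵀ = [-4398, -36656]ᵀ.
Eliminating b: 13074·(row 1) − 1576·(row 2) gives 104876·a = 13074·(-4398) − 1576·(-36656) = 270404, so a = 67601/26219.
Then b = ((-36656) − 1576·(67601/26219))/13074 = -81660/26219.
Residuals: 16119/26219, 14787/26219, 18450/26219, -24319/26219; SSR = 53789/26219.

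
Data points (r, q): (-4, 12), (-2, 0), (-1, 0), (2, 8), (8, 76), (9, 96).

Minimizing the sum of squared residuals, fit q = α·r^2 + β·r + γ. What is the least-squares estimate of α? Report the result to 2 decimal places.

α = 1.03

Sums needed: Σr^2·r^2 = 10946, Σr^2·r = 1176, Σr^2 = 170, Σr·r = 170, Σr = 12, Σ1 = 6.
Right-hand side: Σr^2·q = 12864, Σr·q = 1440, Σq = 192.
AᵀA·[α, β, γ]ᵀ = Aᵀq becomes [[10946, 1176, 170]; [1176, 170, 12]; [170, 12, 6]]·[α, β, γ]ᵀ = [12864, 1440, 192]ᵀ.
Inverting the 3×3 Gram matrix, [α, β, γ]ᵀ = [75408/73495, 99792/73495, 15696/73495]ᵀ.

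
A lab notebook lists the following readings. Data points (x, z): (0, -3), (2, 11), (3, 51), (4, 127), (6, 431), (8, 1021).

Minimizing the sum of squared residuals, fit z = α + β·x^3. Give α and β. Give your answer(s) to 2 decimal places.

α = -2.85, β = 2.00

Compute the Gram sums: Σ1 = 6, Σx^3 = 827, Σx^3·x^3 = 313689.
And Σz = 1638, Σx^3·z = 625441.
det = 6·313689 − 827² = 1198205.
α = (1638·313689 − 827·625441)/1198205 = -683425/239641; β = (6·625441 − 827·1638)/1198205 = 479604/239641.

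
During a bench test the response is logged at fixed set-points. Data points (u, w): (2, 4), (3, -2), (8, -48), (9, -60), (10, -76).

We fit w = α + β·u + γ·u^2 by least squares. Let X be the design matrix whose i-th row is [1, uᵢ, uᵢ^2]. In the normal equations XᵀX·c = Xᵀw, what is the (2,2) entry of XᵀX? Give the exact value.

Row 2 ↔ basis u, column 2 ↔ basis u, so (XᵀX)_{2,2} = Σᵢ (u)·(u) = (2)·(2) + (3)·(3) + (8)·(8) + (9)·(9) + (10)·(10) = 258.

258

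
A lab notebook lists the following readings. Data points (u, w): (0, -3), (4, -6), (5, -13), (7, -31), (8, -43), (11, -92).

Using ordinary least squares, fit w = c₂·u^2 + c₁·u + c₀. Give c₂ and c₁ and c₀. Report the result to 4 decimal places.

c₂ = -1.0281, c₁ = 3.2068, c₀ = -2.9191

From the data, Σu^2·u^2 = 22019, Σu^2·u = 2375, Σu^2 = 275, Σu·u = 275, Σu = 35, Σ1 = 6.
Moment sums: Σu^2·w = -15824, Σu·w = -1662, Σw = -188.
Solving the 3×3 system (Gaussian elimination) gives c₂ = -8969/8724, c₁ = 699401/218100, c₀ = -10611/3635.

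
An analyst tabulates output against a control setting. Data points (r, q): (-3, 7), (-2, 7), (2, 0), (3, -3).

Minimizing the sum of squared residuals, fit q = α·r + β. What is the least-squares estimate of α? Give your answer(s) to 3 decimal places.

Compute the Gram sums: Σr·r = 26, Σr = 0, Σ1 = 4.
Right-hand side: Σr·q = -44, Σq = 11.
Normal equations: [[26, 0]; [0, 4]]·[α, β]ᵀ = [-44, 11]ᵀ.
det = 26·4 − 0² = 104.
α = ((-44)·4 − 0·11)/104 = -22/13; β = (26·11 − 0·(-44))/104 = 11/4.

α = -1.692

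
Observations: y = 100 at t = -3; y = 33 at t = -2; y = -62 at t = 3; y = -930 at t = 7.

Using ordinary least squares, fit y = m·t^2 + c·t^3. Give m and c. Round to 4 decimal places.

Compute the Gram sums: Σt^2·t^2 = 2579, Σt^2·t^3 = 16775, Σt^3·t^3 = 119171.
And Σt^2·y = -45096, Σt^3·y = -323628.
So MᵀM·[m, c]ᵀ = Mᵀy: [[2579, 16775]; [16775, 119171]]·[m, c]ᵀ = [-45096, -323628]ᵀ.
det = 2579·119171 − 16775² = 25941384.
m = ((-45096)·119171 − 16775·(-323628))/25941384 = 1520119/720594; c = (2579·(-323628) − 16775·(-45096))/25941384 = -2170867/720594.

m = 2.1095, c = -3.0126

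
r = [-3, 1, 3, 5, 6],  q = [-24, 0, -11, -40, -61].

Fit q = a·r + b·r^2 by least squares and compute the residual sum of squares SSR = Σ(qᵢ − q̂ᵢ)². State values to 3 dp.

Entries of XᵀX: Σr·r = 80, Σr·r^2 = 342, Σr^2·r^2 = 2084.
And Σr·q = -527, Σr^2·q = -3511.
Normal equations: [[80, 342]; [342, 2084]]·[a, b]ᵀ = [-527, -3511]ᵀ.
det = 80·2084 − 342² = 49756.
a = ((-527)·2084 − 342·(-3511))/49756 = 7321/3554; b = (80·(-3511) − 342·(-527))/49756 = -7189/3554.
Residuals: 684/1777, -66/1777, 1822/1777, 480/1777, -958/1777; SSR = 2780/1777.

SSR = 1.564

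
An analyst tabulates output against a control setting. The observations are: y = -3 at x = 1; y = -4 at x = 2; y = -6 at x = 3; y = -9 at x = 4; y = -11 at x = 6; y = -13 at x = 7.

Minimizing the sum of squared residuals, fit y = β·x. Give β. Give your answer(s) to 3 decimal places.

Forming MᵀM = [[115]] and Mᵀy = [-222]ᵀ gives MᵀM·[β]ᵀ = Mᵀy.
Hence β = -222 / 115 ≈ -1.93043.

β = -1.930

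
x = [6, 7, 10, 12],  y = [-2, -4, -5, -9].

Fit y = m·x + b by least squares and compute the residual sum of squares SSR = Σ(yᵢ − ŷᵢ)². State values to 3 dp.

SSR = 2.747

MᵀM·[m, b]ᵀ = Mᵀy reads: 329·m + 35·b = -198;  35·m + 4·b = -20.
(Σx·x = 329, Σx = 35, Σ1 = 4, Σx·y = -198, Σy = -20.)
Δ = 329·4 − 35² = 91.
m = ((-198)·4 − 35·(-20))/91 = -92/91; b = (329·(-20) − 35·(-198))/91 = 50/13.
Residuals: 20/91, -10/13, 115/91, -5/7; SSR = 250/91.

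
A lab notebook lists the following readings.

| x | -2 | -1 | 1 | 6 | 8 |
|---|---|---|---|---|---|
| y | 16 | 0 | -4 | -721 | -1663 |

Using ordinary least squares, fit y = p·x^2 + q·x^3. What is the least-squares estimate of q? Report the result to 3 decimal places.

q = -2.984

Compute the Gram sums: Σx^2·x^2 = 5410, Σx^2·x^3 = 40512, Σx^3·x^3 = 308866.
Moment sums: Σx^2·y = -132328, Σx^3·y = -1007324.
Normal equations: [[5410, 40512]; [40512, 308866]]·[p, q]ᵀ = [-132328, -1007324]ᵀ.
Δ = 5410·308866 − 40512² = 29742916.
p = ((-132328)·308866 − 40512·(-1007324))/29742916 = -15727540/7435729; q = (5410·(-1007324) − 40512·(-132328))/29742916 = -22187726/7435729.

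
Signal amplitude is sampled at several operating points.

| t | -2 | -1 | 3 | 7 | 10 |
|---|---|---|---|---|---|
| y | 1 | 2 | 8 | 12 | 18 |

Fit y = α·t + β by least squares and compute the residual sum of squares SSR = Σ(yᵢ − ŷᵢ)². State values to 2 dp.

Normal-equation sums: Σt·t = 163, Σt = 17, Σ1 = 5.
Right-hand side: Σt·y = 284, Σy = 41.
Normal equations: [[163, 17]; [17, 5]]·[α, β]ᵀ = [284, 41]ᵀ.
Eliminating β: 5·(row 1) − 17·(row 2) gives 526·α = 5·284 − 17·41 = 723, so α = 723/526.
Then β = (41 − 17·(723/526))/5 = 1855/526.
Residuals: 117/526, -40/263, 92/263, -302/263, 383/526; SSR = 1075/526.

SSR = 2.04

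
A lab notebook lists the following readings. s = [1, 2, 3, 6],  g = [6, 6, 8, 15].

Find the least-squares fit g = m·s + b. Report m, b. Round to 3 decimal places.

m = 1.929, b = 2.964

XᵀX·[m, b]ᵀ = Xᵀg reads: 50·m + 12·b = 132;  12·m + 4·b = 35.
(Σs·s = 50, Σs = 12, Σ1 = 4, Σs·g = 132, Σg = 35.)
Determinant 50·4 − 12² = 56.
m = (132·4 − 12·35)/56 = 27/14; b = (50·35 − 12·132)/56 = 83/28.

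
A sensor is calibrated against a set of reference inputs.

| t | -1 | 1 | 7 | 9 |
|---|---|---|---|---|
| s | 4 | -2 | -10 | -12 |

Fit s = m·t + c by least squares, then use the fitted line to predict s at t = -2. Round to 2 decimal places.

ŝ = 4.18

Compute the Gram sums: Σt·t = 132, Σt = 16, Σ1 = 4.
Right-hand side: Σt·s = -184, Σs = -20.
So AᵀA·[m, c]ᵀ = Aᵀs: [[132, 16]; [16, 4]]·[m, c]ᵀ = [-184, -20]ᵀ.
det = 132·4 − 16² = 272.
m = ((-184)·4 − 16·(-20))/272 = -26/17; c = (132·(-20) − 16·(-184))/272 = 19/17.
At t = -2: ŝ = (-26/17)·(-2) + (19/17)·(1) = 71/17.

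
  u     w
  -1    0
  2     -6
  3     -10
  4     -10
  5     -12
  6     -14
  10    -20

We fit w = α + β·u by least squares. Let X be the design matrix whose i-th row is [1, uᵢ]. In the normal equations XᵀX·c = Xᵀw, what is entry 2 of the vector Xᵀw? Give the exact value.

Entry 2 ↔ basis u, so (Xᵀw)_{2} = Σᵢ (u)·wᵢ = (-1)·(0) + (2)·(-6) + (3)·(-10) + (4)·(-10) + (5)·(-12) + (6)·(-14) + (10)·(-20) = -426.

-426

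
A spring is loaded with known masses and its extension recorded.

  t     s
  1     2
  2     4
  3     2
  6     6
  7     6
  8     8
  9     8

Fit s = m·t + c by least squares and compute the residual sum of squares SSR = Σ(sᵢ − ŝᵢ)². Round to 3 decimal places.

SSR = 4.670

Sums needed: Σt·t = 244, Σt = 36, Σ1 = 7.
For Xᵀs: Σt·s = 230, Σs = 36.
So XᵀX·[m, c]ᵀ = Xᵀs: [[244, 36]; [36, 7]]·[m, c]ᵀ = [230, 36]ᵀ.
Δ = 244·7 − 36² = 412.
m = (230·7 − 36·36)/412 = 157/206; c = (244·36 − 36·230)/412 = 126/103.
Residuals: 3/206, 129/103, -311/206, 21/103, -115/206, 70/103, -17/206; SSR = 481/103.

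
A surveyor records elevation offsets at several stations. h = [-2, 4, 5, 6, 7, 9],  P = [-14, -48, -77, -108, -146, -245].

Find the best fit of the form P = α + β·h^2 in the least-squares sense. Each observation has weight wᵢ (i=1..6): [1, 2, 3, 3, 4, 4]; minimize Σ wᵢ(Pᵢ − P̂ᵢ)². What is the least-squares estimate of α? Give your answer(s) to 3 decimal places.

α = -0.322

Setting ∂/∂α … = 0 gives: 17·α + 739·β = -2229;  739·α + 42139·β = -127027.
(Σwᵢ·1 = 17, Σwᵢ·h^2 = 739, Σwᵢ·h^2·h^2 = 42139, Σwᵢ·P = -2229, Σwᵢ·h^2·P = -127027.)
Δ = 17·42139 − 739² = 170242.
α = ((-2229)·42139 − 739·(-127027))/170242 = -27439/85121; β = (17·(-127027) − 739·(-2229))/170242 = -256114/85121.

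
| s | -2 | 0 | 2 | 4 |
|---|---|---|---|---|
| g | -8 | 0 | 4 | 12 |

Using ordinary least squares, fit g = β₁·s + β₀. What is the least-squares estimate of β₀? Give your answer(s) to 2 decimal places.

β₀ = -1.20

Compute the Gram sums: Σs·s = 24, Σs = 4, Σ1 = 4.
And Σs·g = 72, Σg = 8.
det = 24·4 − 4² = 80.
β₁ = (72·4 − 4·8)/80 = 16/5; β₀ = (24·8 − 4·72)/80 = -6/5.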